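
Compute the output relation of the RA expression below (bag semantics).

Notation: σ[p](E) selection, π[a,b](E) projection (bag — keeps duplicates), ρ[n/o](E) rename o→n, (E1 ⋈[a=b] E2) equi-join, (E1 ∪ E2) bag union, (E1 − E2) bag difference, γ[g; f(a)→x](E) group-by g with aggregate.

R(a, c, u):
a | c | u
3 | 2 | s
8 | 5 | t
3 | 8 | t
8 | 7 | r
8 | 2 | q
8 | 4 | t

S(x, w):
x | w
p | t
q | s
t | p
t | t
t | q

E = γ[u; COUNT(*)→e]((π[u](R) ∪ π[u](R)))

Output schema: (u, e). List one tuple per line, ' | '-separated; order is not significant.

Subexpression sizes:
  R → 6
  π[u](R) → 6
  R → 6
  π[u](R) → 6
  (π[u](R) ∪ π[u](R)) → 12
  γ[u; COUNT(*)→e]((π[u](R) ∪ π[u](R))) → 4

== RESULT ==
u | e
q | 2
r | 2
s | 2
t | 6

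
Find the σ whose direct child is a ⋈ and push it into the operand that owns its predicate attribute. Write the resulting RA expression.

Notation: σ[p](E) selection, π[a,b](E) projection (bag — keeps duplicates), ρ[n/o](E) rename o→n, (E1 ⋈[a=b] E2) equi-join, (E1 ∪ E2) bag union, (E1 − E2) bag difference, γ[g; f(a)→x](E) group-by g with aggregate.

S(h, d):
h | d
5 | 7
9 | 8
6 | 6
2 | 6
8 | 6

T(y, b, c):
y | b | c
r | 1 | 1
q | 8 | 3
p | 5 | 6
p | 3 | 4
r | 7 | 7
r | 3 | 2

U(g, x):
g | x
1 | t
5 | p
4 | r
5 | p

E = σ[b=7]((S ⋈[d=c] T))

σ filters on b, owned by the right side.
E' = (S ⋈[d=c] σ[b=7](T))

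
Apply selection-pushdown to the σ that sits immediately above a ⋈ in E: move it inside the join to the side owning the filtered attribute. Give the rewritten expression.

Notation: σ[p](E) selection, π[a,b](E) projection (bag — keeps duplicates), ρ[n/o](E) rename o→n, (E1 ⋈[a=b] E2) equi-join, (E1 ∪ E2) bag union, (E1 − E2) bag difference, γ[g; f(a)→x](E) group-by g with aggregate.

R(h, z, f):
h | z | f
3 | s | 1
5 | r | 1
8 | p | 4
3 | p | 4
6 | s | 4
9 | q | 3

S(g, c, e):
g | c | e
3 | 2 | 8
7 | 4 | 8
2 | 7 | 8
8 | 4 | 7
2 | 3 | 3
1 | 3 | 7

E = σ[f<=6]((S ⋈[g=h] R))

σ filters on f, owned by the right side.
E' = (S ⋈[g=h] σ[f<=6](R))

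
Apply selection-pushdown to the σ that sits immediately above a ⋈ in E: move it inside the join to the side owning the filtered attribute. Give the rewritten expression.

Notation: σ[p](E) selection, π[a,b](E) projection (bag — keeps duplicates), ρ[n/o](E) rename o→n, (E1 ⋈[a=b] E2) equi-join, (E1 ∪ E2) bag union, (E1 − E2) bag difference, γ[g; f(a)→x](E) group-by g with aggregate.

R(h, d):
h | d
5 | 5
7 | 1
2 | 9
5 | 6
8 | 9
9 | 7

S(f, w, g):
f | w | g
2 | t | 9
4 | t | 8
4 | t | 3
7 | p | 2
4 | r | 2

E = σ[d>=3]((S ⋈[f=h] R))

σ filters on d, owned by the right side.
E' = (S ⋈[f=h] σ[d>=3](R))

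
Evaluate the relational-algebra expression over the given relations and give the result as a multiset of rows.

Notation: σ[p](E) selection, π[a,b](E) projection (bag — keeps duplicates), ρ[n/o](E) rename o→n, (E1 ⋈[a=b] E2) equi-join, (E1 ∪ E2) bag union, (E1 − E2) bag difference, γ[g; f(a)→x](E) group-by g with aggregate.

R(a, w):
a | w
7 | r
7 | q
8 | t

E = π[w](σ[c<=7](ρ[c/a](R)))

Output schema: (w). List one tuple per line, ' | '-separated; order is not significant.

Stepwise |·|:
  R → 3
  ρ[c/a](R) → 3
  σ[c<=7](ρ[c/a](R)) → 2
  π[w](σ[c<=7](ρ[c/a](R))) → 2

== RESULT ==
w
q
r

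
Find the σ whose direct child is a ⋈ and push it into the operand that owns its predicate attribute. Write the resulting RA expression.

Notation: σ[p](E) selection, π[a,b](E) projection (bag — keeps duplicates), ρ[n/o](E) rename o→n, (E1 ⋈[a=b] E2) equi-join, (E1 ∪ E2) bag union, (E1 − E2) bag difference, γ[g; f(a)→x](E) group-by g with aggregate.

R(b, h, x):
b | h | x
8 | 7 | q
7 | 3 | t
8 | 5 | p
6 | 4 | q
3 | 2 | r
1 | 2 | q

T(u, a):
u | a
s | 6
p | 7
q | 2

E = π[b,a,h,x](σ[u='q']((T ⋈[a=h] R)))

σ filters on u, owned by the left side.
E' = π[b,a,h,x]((σ[u='q'](T) ⋈[a=h] R))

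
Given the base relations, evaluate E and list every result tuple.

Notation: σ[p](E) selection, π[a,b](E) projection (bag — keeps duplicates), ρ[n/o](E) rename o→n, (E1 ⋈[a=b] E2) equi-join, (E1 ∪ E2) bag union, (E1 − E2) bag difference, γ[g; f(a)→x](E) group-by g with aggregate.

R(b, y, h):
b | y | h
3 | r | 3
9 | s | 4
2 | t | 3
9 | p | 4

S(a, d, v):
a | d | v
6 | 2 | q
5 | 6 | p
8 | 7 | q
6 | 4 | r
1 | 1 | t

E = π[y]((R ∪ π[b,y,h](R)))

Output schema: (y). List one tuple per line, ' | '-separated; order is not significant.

Stepwise |·|:
  R → 4
  R → 4
  π[b,y,h](R) → 4
  (R ∪ π[b,y,h](R)) → 8
  π[y]((R ∪ π[b,y,h](R))) → 8

== RESULT ==
y
p
p
r
r
s
s
t
t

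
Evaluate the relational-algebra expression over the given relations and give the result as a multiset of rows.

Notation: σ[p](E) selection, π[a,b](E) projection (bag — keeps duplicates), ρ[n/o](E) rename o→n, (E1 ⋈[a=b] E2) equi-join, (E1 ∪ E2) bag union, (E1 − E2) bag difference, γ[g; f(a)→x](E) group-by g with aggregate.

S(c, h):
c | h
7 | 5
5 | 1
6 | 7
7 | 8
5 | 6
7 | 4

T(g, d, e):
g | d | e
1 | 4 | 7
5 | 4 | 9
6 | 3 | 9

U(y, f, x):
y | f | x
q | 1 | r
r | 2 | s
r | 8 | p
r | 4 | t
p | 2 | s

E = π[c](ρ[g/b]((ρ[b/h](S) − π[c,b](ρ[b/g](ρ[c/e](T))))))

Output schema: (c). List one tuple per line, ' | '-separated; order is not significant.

Stepwise |·|:
  S → 6
  ρ[b/h](S) → 6
  T → 3
  ρ[c/e](T) → 3
  ρ[b/g](ρ[c/e](T)) → 3
  π[c,b](ρ[b/g](ρ[c/e](T))) → 3
  (ρ[b/h](S) − π[c,b](ρ[b/g](ρ[c/e](T)))) → 6
  ρ[g/b]((ρ[b/h](S) − π[c,b](ρ[b/g](ρ[c/e](T))))) → 6
  π[c](ρ[g/b]((ρ[b/h](S) − π[c,b](ρ[b/g](ρ[c/e](T)))))) → 6

== RESULT ==
c
5
5
6
7
7
7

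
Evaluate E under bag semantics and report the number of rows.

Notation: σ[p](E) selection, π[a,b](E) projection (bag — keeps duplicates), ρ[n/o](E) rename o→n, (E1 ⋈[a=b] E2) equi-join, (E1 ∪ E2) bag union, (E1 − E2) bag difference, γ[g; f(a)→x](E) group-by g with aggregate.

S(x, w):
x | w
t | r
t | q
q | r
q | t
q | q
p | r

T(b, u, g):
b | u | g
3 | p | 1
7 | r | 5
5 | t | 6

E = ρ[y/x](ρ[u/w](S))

Per-node cardinality:
  S → 6
  ρ[u/w](S) → 6
  ρ[y/x](ρ[u/w](S)) → 6

|E| = 6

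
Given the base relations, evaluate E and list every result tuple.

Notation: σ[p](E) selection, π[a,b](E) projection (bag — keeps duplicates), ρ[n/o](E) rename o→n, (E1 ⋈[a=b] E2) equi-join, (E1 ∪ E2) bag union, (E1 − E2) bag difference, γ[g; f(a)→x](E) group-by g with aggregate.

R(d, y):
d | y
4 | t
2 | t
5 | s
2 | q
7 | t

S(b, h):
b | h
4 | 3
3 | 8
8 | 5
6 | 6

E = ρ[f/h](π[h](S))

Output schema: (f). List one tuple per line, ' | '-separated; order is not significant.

Subexpression sizes:
  S → 4
  π[h](S) → 4
  ρ[f/h](π[h](S)) → 4

== RESULT ==
f
3
5
6
8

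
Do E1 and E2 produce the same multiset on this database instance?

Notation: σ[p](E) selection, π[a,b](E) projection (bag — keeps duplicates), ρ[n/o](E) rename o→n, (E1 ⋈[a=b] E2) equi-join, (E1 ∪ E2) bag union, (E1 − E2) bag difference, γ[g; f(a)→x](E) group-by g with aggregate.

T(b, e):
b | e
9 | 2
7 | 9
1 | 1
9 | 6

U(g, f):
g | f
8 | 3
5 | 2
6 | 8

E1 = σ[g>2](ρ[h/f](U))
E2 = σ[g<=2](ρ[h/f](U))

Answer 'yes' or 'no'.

E1 subexpression sizes:
  U → 3
  ρ[h/f](U) → 3
  σ[g>2](ρ[h/f](U)) → 3
E2 subexpression sizes:
  U → 3
  ρ[h/f](U) → 3
  σ[g<=2](ρ[h/f](U)) → 0

E1 result:
g | h
5 | 2
6 | 8
8 | 3
E2 result:
g | h
(0 rows)
Witness: (8, 3) appears 1× in E1 but 0× in E2.

no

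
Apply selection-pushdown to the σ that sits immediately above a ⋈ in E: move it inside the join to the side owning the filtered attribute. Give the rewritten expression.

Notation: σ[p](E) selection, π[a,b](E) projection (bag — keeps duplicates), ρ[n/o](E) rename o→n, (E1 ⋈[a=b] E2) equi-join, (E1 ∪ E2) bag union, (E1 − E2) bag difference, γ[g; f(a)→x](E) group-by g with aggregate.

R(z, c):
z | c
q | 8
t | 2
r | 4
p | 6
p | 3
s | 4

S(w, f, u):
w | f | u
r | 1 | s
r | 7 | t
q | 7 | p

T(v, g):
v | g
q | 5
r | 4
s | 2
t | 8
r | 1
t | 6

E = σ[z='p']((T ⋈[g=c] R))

σ filters on z, owned by the right side.
E' = (T ⋈[g=c] σ[z='p'](R))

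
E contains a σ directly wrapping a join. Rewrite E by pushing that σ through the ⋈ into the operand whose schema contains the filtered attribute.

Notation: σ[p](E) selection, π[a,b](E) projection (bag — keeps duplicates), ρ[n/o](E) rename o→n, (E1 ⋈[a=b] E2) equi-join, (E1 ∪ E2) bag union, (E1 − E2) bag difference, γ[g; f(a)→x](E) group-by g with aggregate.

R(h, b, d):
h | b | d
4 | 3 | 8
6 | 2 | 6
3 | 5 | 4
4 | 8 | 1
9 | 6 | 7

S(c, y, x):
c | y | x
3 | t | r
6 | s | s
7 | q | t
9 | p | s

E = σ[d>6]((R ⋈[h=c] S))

σ filters on d, owned by the left side.
E' = (σ[d>6](R) ⋈[h=c] S)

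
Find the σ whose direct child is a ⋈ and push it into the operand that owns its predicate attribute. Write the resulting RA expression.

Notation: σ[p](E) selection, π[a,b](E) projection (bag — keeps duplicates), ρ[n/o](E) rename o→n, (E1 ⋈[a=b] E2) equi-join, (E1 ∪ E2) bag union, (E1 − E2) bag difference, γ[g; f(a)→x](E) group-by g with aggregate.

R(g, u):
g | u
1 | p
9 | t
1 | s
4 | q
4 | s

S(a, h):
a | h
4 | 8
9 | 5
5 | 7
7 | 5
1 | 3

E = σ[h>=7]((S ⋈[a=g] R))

σ filters on h, owned by the left side.
E' = (σ[h>=7](S) ⋈[a=g] R)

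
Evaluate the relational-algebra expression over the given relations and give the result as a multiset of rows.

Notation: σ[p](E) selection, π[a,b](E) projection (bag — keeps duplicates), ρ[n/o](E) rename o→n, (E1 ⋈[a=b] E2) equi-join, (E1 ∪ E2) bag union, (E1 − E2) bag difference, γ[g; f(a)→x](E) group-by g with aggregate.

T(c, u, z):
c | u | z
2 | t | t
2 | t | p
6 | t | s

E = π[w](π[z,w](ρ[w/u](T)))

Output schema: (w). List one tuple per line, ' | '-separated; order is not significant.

Row counts bottom-up:
  T → 3
  ρ[w/u](T) → 3
  π[z,w](ρ[w/u](T)) → 3
  π[w](π[z,w](ρ[w/u](T))) → 3

== RESULT ==
w
t
t
t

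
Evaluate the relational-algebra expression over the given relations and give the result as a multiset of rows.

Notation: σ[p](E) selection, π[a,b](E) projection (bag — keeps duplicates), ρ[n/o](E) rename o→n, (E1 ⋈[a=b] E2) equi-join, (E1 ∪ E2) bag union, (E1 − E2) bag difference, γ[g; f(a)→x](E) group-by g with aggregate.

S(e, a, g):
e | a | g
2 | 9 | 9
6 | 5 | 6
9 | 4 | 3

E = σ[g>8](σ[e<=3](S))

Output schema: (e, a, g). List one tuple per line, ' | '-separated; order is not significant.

Row counts bottom-up:
  S → 3
  σ[e<=3](S) → 1
  σ[g>8](σ[e<=3](S)) → 1

== RESULT ==
e | a | g
2 | 9 | 9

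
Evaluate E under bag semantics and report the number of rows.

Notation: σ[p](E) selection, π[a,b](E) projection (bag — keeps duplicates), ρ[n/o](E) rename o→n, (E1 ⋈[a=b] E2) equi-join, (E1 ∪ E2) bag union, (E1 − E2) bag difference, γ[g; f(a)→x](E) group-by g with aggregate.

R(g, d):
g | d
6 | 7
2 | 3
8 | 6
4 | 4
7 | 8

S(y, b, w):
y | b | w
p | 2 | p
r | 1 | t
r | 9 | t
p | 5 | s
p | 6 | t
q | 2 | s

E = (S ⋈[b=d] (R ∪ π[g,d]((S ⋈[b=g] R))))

Per-node cardinality:
  S → 6
  R → 5
  S → 6
  R → 5
  (S ⋈[b=g] R) → 3
  π[g,d]((S ⋈[b=g] R)) → 3
  (R ∪ π[g,d]((S ⋈[b=g] R))) → 8
  (S ⋈[b=d] (R ∪ π[g,d]((S ⋈[b=g] R)))) → 1

|E| = 1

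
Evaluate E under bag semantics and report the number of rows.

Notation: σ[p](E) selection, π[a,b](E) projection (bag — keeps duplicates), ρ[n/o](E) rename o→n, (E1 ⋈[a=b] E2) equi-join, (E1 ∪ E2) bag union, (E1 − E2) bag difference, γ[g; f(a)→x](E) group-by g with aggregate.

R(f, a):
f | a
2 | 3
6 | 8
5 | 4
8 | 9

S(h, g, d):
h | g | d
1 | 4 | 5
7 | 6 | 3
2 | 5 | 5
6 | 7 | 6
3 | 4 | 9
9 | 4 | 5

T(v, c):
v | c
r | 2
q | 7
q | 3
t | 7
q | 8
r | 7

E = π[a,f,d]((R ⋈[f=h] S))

Row counts bottom-up:
  R → 4
  S → 6
  (R ⋈[f=h] S) → 2
  π[a,f,d]((R ⋈[f=h] S)) → 2

|E| = 2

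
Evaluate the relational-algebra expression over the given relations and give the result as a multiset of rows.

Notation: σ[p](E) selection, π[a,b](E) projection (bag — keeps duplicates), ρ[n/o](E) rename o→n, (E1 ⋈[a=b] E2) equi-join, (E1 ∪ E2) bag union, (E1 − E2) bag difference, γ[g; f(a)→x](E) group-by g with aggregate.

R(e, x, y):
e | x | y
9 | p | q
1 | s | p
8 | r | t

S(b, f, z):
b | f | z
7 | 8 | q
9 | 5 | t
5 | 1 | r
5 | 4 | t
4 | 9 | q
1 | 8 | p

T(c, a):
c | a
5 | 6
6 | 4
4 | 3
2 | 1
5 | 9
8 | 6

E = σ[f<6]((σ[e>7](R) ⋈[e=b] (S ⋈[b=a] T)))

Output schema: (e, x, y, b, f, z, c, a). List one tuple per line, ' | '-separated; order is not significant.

Row counts bottom-up:
  R → 3
  σ[e>7](R) → 2
  S → 6
  T → 6
  (S ⋈[b=a] T) → 3
  (σ[e>7](R) ⋈[e=b] (S ⋈[b=a] T)) → 1
  σ[f<6]((σ[e>7](R) ⋈[e=b] (S ⋈[b=a] T))) → 1

== RESULT ==
e | x | y | b | f | z | c | a
9 | p | q | 9 | 5 | t | 5 | 9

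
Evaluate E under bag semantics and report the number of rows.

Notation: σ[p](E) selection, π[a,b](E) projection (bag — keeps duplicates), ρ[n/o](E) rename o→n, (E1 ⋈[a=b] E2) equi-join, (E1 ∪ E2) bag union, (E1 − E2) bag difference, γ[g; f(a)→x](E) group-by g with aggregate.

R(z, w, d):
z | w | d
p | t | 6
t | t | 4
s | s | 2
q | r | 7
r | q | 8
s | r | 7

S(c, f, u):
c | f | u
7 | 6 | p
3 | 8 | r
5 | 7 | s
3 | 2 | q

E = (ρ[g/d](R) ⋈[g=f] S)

Row counts bottom-up:
  R → 6
  ρ[g/d](R) → 6
  S → 4
  (ρ[g/d](R) ⋈[g=f] S) → 5

|E| = 5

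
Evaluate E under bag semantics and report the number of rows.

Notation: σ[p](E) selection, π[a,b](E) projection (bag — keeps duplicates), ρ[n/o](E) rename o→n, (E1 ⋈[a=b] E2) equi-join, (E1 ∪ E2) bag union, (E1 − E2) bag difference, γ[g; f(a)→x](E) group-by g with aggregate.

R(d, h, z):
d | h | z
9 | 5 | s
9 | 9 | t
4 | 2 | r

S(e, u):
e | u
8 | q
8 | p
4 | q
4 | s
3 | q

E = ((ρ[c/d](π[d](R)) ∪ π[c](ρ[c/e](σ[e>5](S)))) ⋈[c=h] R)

Row counts bottom-up:
  R → 3
  π[d](R) → 3
  ρ[c/d](π[d](R)) → 3
  S → 5
  σ[e>5](S) → 2
  ρ[c/e](σ[e>5](S)) → 2
  π[c](ρ[c/e](σ[e>5](S))) → 2
  (ρ[c/d](π[d](R)) ∪ π[c](ρ[c/e](σ[e>5](S)))) → 5
  R → 3
  ((ρ[c/d](π[d](R)) ∪ π[c](ρ[c/e](σ[e>5](S)))) ⋈[c=h] R) → 2

|E| = 2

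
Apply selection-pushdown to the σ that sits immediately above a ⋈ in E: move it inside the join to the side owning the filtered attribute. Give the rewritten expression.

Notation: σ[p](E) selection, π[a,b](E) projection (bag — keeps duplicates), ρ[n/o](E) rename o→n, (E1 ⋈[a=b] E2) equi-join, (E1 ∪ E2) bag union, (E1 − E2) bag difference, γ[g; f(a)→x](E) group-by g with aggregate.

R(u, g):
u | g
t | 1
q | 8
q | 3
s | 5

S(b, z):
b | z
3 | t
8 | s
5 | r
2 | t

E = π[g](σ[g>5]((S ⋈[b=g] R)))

σ filters on g, owned by the right side.
E' = π[g]((S ⋈[b=g] σ[g>5](R)))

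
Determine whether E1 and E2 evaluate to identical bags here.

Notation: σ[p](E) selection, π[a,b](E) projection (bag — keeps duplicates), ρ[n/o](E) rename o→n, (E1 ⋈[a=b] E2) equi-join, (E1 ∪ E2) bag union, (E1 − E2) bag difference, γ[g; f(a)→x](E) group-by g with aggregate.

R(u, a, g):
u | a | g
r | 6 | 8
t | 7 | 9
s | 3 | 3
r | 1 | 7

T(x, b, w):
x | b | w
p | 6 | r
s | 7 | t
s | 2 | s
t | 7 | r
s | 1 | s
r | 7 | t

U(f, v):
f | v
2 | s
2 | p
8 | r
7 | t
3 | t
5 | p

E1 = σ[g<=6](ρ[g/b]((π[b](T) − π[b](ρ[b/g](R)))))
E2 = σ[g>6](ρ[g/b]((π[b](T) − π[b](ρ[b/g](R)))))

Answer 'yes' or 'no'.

E1 stepwise |·|:
  T → 6
  π[b](T) → 6
  R → 4
  ρ[b/g](R) → 4
  π[b](ρ[b/g](R)) → 4
  (π[b](T) − π[b](ρ[b/g](R))) → 5
  ρ[g/b]((π[b](T) − π[b](ρ[b/g](R)))) → 5
  σ[g<=6](ρ[g/b]((π[b](T) − π[b](ρ[b/g](R))))) → 3
E2 stepwise |·|:
  T → 6
  π[b](T) → 6
  R → 4
  ρ[b/g](R) → 4
  π[b](ρ[b/g](R)) → 4
  (π[b](T) − π[b](ρ[b/g](R))) → 5
  ρ[g/b]((π[b](T) − π[b](ρ[b/g](R)))) → 5
  σ[g>6](ρ[g/b]((π[b](T) − π[b](ρ[b/g](R))))) → 2

E1 result:
g
1
2
6
E2 result:
g
7
7
Witness: (6,) appears 1× in E1 but 0× in E2.

no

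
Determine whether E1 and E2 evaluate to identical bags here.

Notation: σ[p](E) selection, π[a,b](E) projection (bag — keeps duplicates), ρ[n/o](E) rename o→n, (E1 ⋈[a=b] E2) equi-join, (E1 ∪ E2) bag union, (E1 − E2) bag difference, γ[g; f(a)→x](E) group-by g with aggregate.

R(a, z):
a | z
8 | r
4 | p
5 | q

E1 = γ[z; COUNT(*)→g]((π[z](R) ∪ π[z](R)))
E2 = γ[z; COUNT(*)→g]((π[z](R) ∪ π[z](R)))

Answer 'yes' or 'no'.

E1 row counts bottom-up:
  R → 3
  π[z](R) → 3
  R → 3
  π[z](R) → 3
  (π[z](R) ∪ π[z](R)) → 6
  γ[z; COUNT(*)→g]((π[z](R) ∪ π[z](R))) → 3
E2 row counts bottom-up:
  R → 3
  π[z](R) → 3
  R → 3
  π[z](R) → 3
  (π[z](R) ∪ π[z](R)) → 6
  γ[z; COUNT(*)→g]((π[z](R) ∪ π[z](R))) → 3

E1 and E2 produce the same multiset:
z | g
p | 2
q | 2
r | 2

yes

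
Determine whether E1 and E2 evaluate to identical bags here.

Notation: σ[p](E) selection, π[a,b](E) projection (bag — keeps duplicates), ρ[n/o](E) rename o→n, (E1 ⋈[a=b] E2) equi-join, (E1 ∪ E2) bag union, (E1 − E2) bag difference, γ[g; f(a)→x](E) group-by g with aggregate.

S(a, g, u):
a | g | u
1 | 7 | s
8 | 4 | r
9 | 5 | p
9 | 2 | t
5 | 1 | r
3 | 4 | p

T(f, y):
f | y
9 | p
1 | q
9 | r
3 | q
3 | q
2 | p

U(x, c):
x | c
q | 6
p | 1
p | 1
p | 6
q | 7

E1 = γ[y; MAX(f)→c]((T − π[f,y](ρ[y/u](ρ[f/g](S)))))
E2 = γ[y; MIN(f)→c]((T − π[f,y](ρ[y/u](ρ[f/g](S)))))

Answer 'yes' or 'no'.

E1 per-node cardinality:
  T → 6
  S → 6
  ρ[f/g](S) → 6
  ρ[y/u](ρ[f/g](S)) → 6
  π[f,y](ρ[y/u](ρ[f/g](S))) → 6
  (T − π[f,y](ρ[y/u](ρ[f/g](S)))) → 6
  γ[y; MAX(f)→c]((T − π[f,y](ρ[y/u](ρ[f/g](S))))) → 3
E2 per-node cardinality:
  T → 6
  S → 6
  ρ[f/g](S) → 6
  ρ[y/u](ρ[f/g](S)) → 6
  π[f,y](ρ[y/u](ρ[f/g](S))) → 6
  (T − π[f,y](ρ[y/u](ρ[f/g](S)))) → 6
  γ[y; MIN(f)→c]((T − π[f,y](ρ[y/u](ρ[f/g](S))))) → 3

E1 result:
y | c
p | 9
q | 3
r | 9
E2 result:
y | c
p | 2
q | 1
r | 9
Witness: ('q', 3) appears 1× in E1 but 0× in E2.

no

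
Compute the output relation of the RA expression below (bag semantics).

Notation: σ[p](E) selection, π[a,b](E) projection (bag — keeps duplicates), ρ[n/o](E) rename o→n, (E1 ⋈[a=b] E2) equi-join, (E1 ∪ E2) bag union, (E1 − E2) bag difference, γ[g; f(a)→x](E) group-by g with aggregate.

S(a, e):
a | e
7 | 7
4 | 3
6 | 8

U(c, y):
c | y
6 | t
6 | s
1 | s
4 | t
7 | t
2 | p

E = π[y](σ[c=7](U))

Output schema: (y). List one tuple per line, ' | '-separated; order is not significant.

Stepwise |·|:
  U → 6
  σ[c=7](U) → 1
  π[y](σ[c=7](U)) → 1

== RESULT ==
y
t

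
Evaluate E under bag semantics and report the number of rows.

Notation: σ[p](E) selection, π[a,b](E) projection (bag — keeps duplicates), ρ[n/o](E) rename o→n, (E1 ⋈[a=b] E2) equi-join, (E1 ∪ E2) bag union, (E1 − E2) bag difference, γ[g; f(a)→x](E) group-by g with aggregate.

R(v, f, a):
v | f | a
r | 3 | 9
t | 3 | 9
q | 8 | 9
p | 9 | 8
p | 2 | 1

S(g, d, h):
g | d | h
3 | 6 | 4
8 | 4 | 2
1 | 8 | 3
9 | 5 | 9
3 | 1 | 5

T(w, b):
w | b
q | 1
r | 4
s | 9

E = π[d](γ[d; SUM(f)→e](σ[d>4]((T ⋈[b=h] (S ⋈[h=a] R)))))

Subexpression sizes:
  T → 3
  S → 5
  R → 5
  (S ⋈[h=a] R) → 3
  (T ⋈[b=h] (S ⋈[h=a] R)) → 3
  σ[d>4]((T ⋈[b=h] (S ⋈[h=a] R))) → 3
  γ[d; SUM(f)→e](σ[d>4]((T ⋈[b=h] (S ⋈[h=a] R)))) → 1
  π[d](γ[d; SUM(f)→e](σ[d>4]((T ⋈[b=h] (S ⋈[h=a] R))))) → 1

|E| = 1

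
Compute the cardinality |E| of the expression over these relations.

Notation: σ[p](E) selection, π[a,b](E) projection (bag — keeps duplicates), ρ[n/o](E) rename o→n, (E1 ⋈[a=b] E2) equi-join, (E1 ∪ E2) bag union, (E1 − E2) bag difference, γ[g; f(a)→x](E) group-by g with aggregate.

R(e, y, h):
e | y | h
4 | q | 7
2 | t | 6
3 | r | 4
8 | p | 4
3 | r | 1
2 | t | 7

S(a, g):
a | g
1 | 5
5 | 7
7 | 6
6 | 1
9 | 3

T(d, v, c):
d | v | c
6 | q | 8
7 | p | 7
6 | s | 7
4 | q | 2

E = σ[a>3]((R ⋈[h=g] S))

Row counts bottom-up:
  R → 6
  S → 5
  (R ⋈[h=g] S) → 4
  σ[a>3]((R ⋈[h=g] S)) → 4

|E| = 4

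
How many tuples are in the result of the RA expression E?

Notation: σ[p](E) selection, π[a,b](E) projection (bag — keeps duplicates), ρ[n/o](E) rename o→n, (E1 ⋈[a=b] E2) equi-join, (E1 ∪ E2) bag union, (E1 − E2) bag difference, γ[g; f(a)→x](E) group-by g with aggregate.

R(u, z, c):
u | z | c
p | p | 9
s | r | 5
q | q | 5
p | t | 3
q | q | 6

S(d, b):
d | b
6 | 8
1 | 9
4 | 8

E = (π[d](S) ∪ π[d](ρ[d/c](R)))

Per-node cardinality:
  S → 3
  π[d](S) → 3
  R → 5
  ρ[d/c](R) → 5
  π[d](ρ[d/c](R)) → 5
  (π[d](S) ∪ π[d](ρ[d/c](R))) → 8

|E| = 8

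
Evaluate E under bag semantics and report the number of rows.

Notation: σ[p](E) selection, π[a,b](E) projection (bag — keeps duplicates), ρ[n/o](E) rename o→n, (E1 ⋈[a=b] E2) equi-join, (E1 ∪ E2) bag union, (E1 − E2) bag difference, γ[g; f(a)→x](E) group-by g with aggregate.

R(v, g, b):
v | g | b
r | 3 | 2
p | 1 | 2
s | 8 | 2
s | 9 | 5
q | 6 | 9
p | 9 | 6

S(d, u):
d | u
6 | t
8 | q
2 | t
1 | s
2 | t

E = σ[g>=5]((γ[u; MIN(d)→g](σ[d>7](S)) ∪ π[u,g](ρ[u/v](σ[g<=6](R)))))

Row counts bottom-up:
  S → 5
  σ[d>7](S) → 1
  γ[u; MIN(d)→g](σ[d>7](S)) → 1
  R → 6
  σ[g<=6](R) → 3
  ρ[u/v](σ[g<=6](R)) → 3
  π[u,g](ρ[u/v](σ[g<=6](R))) → 3
  (γ[u; MIN(d)→g](σ[d>7](S)) ∪ π[u,g](ρ[u/v](σ[g<=6](R)))) → 4
  σ[g>=5]((γ[u; MIN(d)→g](σ[d>7](S)) ∪ π[u,g](ρ[u/v](σ[g<=6](R))))) → 2

|E| = 2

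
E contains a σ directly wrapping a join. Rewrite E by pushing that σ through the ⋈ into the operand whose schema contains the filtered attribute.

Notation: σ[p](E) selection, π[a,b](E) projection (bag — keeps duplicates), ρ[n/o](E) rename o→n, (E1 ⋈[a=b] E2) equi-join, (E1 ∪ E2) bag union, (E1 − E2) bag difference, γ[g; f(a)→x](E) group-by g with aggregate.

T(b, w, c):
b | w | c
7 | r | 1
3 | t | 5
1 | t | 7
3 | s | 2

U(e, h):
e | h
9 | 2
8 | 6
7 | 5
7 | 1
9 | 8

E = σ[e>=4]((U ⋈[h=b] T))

σ filters on e, owned by the left side.
E' = (σ[e>=4](U) ⋈[h=b] T)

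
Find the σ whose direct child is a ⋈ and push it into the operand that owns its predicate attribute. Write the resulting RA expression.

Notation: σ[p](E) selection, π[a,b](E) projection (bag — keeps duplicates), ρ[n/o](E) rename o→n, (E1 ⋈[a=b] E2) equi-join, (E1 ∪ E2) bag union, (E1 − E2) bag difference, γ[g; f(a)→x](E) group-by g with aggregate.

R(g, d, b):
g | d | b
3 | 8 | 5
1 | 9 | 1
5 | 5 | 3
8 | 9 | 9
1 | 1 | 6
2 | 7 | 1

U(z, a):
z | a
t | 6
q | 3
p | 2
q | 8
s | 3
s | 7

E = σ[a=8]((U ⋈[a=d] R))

σ filters on a, owned by the left side.
E' = (σ[a=8](U) ⋈[a=d] R)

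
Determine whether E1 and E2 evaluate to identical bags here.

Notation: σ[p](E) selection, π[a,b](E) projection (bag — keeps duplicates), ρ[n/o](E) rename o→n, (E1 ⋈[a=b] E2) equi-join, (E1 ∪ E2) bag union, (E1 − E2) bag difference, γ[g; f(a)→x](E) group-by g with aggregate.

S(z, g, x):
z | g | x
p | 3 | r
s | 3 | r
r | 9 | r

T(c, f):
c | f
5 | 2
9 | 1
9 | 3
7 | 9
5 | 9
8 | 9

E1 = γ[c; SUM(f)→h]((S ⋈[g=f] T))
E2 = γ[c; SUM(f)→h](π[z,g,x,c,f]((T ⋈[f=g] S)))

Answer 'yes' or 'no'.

E1 per-node cardinality:
  S → 3
  T → 6
  (S ⋈[g=f] T) → 5
  γ[c; SUM(f)→h]((S ⋈[g=f] T)) → 4
E2 per-node cardinality:
  T → 6
  S → 3
  (T ⋈[f=g] S) → 5
  π[z,g,x,c,f]((T ⋈[f=g] S)) → 5
  γ[c; SUM(f)→h](π[z,g,x,c,f]((T ⋈[f=g] S))) → 4

E1 and E2 produce the same multiset:
c | h
5 | 9
7 | 9
8 | 9
9 | 6

yes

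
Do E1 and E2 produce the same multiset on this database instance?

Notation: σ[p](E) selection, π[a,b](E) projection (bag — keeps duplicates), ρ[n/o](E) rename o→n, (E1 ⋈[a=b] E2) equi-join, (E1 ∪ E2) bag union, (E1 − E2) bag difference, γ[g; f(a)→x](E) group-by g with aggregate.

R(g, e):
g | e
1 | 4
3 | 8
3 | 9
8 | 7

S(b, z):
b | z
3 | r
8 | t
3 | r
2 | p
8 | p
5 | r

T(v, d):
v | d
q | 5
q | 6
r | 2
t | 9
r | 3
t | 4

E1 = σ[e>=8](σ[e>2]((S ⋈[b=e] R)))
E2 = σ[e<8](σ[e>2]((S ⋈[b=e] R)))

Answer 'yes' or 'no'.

E1 row counts bottom-up:
  S → 6
  R → 4
  (S ⋈[b=e] R) → 2
  σ[e>2]((S ⋈[b=e] R)) → 2
  σ[e>=8](σ[e>2]((S ⋈[b=e] R))) → 2
E2 row counts bottom-up:
  S → 6
  R → 4
  (S ⋈[b=e] R) → 2
  σ[e>2]((S ⋈[b=e] R)) → 2
  σ[e<8](σ[e>2]((S ⋈[b=e] R))) → 0

E1 result:
b | z | g | e
8 | p | 3 | 8
8 | t | 3 | 8
E2 result:
b | z | g | e
(0 rows)
Witness: (8, 't', 3, 8) appears 1× in E1 but 0× in E2.

no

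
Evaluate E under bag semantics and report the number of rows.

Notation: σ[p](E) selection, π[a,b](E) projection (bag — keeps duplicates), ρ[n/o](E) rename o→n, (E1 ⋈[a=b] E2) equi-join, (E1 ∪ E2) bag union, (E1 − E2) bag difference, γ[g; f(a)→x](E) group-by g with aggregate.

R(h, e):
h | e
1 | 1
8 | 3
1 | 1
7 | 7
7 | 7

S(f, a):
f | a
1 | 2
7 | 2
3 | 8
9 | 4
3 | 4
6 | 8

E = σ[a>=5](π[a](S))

Per-node cardinality:
  S → 6
  π[a](S) → 6
  σ[a>=5](π[a](S)) → 2

|E| = 2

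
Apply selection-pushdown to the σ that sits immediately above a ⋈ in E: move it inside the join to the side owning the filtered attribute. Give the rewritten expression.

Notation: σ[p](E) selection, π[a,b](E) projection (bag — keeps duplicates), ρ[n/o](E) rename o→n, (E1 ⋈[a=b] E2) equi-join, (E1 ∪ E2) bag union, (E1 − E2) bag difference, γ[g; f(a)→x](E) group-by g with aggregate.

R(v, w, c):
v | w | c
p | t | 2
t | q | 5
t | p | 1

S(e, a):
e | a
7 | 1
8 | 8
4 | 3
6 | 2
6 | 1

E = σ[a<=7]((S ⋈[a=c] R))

σ filters on a, owned by the left side.
E' = (σ[a<=7](S) ⋈[a=c] R)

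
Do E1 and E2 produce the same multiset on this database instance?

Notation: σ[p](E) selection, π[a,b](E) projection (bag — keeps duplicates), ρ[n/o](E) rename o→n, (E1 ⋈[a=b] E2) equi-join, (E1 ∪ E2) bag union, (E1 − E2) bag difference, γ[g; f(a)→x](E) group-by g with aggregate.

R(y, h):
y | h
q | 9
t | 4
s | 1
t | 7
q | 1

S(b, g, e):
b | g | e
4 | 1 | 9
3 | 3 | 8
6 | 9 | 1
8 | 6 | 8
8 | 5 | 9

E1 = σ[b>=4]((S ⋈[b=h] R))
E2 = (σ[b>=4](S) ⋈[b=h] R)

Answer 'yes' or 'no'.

E1 stepwise |·|:
  S → 5
  R → 5
  (S ⋈[b=h] R) → 1
  σ[b>=4]((S ⋈[b=h] R)) → 1
E2 stepwise |·|:
  S → 5
  σ[b>=4](S) → 4
  R → 5
  (σ[b>=4](S) ⋈[b=h] R) → 1

E1 and E2 produce the same multiset:
b | g | e | y | h
4 | 1 | 9 | t | 4

yes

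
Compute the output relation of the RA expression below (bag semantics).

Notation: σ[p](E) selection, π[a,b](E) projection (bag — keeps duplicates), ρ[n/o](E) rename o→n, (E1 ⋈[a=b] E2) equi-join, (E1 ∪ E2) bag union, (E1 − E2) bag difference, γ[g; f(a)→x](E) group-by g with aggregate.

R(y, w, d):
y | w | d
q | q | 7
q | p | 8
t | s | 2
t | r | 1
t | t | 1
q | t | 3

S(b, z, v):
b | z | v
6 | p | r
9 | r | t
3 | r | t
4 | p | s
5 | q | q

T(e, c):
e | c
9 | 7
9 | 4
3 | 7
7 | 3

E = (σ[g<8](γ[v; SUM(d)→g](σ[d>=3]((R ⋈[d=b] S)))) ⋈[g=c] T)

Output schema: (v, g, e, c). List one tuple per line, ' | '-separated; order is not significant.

Stepwise |·|:
  R → 6
  S → 5
  (R ⋈[d=b] S) → 1
  σ[d>=3]((R ⋈[d=b] S)) → 1
  γ[v; SUM(d)→g](σ[d>=3]((R ⋈[d=b] S))) → 1
  σ[g<8](γ[v; SUM(d)→g](σ[d>=3]((R ⋈[d=b] S)))) → 1
  T → 4
  (σ[g<8](γ[v; SUM(d)→g](σ[d>=3]((R ⋈[d=b] S)))) ⋈[g=c] T) → 1

== RESULT ==
v | g | e | c
t | 3 | 7 | 3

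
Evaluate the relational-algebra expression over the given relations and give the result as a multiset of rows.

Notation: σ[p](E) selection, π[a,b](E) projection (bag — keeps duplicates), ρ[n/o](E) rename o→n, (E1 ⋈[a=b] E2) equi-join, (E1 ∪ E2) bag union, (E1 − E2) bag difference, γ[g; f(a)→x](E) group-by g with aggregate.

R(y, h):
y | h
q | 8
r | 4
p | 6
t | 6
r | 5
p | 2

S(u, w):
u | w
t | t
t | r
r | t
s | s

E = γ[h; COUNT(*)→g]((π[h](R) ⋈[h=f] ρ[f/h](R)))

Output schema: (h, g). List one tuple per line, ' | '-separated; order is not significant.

Stepwise |·|:
  R → 6
  π[h](R) → 6
  R → 6
  ρ[f/h](R) → 6
  (π[h](R) ⋈[h=f] ρ[f/h](R)) → 8
  γ[h; COUNT(*)→g]((π[h](R) ⋈[h=f] ρ[f/h](R))) → 5

== RESULT ==
h | g
2 | 1
4 | 1
5 | 1
6 | 4
8 | 1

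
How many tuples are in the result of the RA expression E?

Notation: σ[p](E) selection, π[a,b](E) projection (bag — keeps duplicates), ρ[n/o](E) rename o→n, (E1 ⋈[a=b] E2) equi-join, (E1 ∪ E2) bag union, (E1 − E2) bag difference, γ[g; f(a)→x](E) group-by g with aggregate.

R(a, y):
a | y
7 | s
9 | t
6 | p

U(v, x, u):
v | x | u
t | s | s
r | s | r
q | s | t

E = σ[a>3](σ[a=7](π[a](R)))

Stepwise |·|:
  R → 3
  π[a](R) → 3
  σ[a=7](π[a](R)) → 1
  σ[a>3](σ[a=7](π[a](R))) → 1

|E| = 1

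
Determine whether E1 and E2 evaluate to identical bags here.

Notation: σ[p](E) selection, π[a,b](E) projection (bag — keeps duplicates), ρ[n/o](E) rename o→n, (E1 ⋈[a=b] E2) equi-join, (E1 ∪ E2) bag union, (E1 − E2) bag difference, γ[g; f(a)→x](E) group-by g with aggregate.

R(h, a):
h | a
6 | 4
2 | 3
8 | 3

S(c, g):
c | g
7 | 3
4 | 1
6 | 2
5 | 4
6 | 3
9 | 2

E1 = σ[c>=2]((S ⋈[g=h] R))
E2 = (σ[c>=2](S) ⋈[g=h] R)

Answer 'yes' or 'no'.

E1 subexpression sizes:
  S → 6
  R → 3
  (S ⋈[g=h] R) → 2
  σ[c>=2]((S ⋈[g=h] R)) → 2
E2 subexpression sizes:
  S → 6
  σ[c>=2](S) → 6
  R → 3
  (σ[c>=2](S) ⋈[g=h] R) → 2

E1 and E2 produce the same multiset:
c | g | h | a
6 | 2 | 2 | 3
9 | 2 | 2 | 3

yes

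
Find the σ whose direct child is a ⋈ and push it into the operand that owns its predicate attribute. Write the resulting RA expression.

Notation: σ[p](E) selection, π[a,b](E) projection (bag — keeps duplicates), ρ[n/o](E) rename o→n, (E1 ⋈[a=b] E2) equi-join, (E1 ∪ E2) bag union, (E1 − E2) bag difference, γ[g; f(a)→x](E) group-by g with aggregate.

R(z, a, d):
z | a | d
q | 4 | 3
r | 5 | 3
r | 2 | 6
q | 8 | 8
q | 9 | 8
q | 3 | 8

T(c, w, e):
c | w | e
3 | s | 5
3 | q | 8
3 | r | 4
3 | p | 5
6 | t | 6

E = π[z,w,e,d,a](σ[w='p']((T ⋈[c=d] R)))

σ filters on w, owned by the left side.
E' = π[z,w,e,d,a]((σ[w='p'](T) ⋈[c=d] R))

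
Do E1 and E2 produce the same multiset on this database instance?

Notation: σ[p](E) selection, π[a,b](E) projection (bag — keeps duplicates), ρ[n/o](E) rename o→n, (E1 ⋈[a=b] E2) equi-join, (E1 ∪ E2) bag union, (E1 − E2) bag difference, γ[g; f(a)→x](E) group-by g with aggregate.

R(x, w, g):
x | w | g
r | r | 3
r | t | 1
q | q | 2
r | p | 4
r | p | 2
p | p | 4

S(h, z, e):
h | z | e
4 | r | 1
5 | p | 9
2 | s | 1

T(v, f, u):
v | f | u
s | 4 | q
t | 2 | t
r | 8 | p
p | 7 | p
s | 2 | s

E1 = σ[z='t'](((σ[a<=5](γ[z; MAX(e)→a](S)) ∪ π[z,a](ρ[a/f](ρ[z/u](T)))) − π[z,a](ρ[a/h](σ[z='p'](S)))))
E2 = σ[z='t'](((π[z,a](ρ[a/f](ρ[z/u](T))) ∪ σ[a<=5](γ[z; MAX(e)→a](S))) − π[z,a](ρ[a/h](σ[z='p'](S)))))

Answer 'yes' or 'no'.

E1 per-node cardinality:
  S → 3
  γ[z; MAX(e)→a](S) → 3
  σ[a<=5](γ[z; MAX(e)→a](S)) → 2
  T → 5
  ρ[z/u](T) → 5
  ρ[a/f](ρ[z/u](T)) → 5
  π[z,a](ρ[a/f](ρ[z/u](T))) → 5
  (σ[a<=5](γ[z; MAX(e)→a](S)) ∪ π[z,a](ρ[a/f](ρ[z/u](T)))) → 7
  S → 3
  σ[z='p'](S) → 1
  ρ[a/h](σ[z='p'](S)) → 1
  π[z,a](ρ[a/h](σ[z='p'](S))) → 1
  ((σ[a<=5](γ[z; MAX(e)→a](S)) ∪ π[z,a](ρ[a/f](ρ[z/u](T)))) − π[z,a](ρ[a/h](σ[z='p'](S)))) → 7
  σ[z='t'](((σ[a<=5](γ[z; MAX(e)→a](S)) ∪ π[z,a](ρ[a/f](ρ[z/u](T)))) − π[z,a](ρ[a/h](σ[z='p'](S))))) → 1
E2 per-node cardinality:
  T → 5
  ρ[z/u](T) → 5
  ρ[a/f](ρ[z/u](T)) → 5
  π[z,a](ρ[a/f](ρ[z/u](T))) → 5
  S → 3
  γ[z; MAX(e)→a](S) → 3
  σ[a<=5](γ[z; MAX(e)→a](S)) → 2
  (π[z,a](ρ[a/f](ρ[z/u](T))) ∪ σ[a<=5](γ[z; MAX(e)→a](S))) → 7
  S → 3
  σ[z='p'](S) → 1
  ρ[a/h](σ[z='p'](S)) → 1
  π[z,a](ρ[a/h](σ[z='p'](S))) → 1
  ((π[z,a](ρ[a/f](ρ[z/u](T))) ∪ σ[a<=5](γ[z; MAX(e)→a](S))) − π[z,a](ρ[a/h](σ[z='p'](S)))) → 7
  σ[z='t'](((π[z,a](ρ[a/f](ρ[z/u](T))) ∪ σ[a<=5](γ[z; MAX(e)→a](S))) − π[z,a](ρ[a/h](σ[z='p'](S))))) → 1

E1 and E2 produce the same multiset:
z | a
t | 2

yes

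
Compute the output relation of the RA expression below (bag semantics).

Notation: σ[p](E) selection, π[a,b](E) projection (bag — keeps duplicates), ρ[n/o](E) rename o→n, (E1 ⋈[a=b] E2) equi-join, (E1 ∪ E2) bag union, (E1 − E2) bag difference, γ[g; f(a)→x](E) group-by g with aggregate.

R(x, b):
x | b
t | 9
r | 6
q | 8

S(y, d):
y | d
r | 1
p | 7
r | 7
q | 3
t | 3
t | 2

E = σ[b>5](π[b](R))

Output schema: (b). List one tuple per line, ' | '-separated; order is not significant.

Subexpression sizes:
  R → 3
  π[b](R) → 3
  σ[b>5](π[b](R)) → 3

== RESULT ==
b
6
8
9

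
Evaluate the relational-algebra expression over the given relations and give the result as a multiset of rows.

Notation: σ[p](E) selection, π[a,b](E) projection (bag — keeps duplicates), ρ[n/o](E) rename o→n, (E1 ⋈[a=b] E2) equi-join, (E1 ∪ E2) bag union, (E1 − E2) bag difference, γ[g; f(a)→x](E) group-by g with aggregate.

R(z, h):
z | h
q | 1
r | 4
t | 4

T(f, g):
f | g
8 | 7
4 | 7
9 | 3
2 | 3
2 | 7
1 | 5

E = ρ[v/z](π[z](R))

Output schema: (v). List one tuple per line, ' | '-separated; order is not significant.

Row counts bottom-up:
  R → 3
  π[z](R) → 3
  ρ[v/z](π[z](R)) → 3

== RESULT ==
v
q
r
t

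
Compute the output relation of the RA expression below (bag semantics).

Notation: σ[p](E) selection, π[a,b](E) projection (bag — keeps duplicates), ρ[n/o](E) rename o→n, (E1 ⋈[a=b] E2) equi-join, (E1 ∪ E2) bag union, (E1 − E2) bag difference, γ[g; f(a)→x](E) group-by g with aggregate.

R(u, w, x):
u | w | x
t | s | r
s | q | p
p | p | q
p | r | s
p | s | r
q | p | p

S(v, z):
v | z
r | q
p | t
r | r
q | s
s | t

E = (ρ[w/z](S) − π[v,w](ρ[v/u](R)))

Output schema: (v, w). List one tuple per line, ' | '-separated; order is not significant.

Subexpression sizes:
  S → 5
  ρ[w/z](S) → 5
  R → 6
  ρ[v/u](R) → 6
  π[v,w](ρ[v/u](R)) → 6
  (ρ[w/z](S) − π[v,w](ρ[v/u](R))) → 5

== RESULT ==
v | w
p | t
q | s
r | q
r | r
s | t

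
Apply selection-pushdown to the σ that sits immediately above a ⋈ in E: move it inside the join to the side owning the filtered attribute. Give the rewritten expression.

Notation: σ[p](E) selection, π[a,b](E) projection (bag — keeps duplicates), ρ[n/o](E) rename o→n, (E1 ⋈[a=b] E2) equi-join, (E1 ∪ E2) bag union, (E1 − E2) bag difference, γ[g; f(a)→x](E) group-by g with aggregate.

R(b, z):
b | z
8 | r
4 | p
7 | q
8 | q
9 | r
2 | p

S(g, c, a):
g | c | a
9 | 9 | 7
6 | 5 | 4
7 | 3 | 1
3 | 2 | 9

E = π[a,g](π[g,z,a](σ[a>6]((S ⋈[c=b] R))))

σ filters on a, owned by the left side.
E' = π[a,g](π[g,z,a]((σ[a>6](S) ⋈[c=b] R)))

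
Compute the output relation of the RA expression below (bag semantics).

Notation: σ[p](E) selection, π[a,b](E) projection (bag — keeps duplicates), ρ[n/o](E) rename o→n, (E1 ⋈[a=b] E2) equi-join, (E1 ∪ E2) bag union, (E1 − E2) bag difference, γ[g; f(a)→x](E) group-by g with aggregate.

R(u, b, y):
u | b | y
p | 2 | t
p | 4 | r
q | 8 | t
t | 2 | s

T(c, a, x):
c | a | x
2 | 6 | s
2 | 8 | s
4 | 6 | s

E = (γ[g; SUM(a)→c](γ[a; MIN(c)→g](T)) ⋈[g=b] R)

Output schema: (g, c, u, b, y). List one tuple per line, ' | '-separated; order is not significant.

Per-node cardinality:
  T → 3
  γ[a; MIN(c)→g](T) → 2
  γ[g; SUM(a)→c](γ[a; MIN(c)→g](T)) → 1
  R → 4
  (γ[g; SUM(a)→c](γ[a; MIN(c)→g](T)) ⋈[g=b] R) → 2

== RESULT ==
g | c | u | b | y
2 | 14 | p | 2 | t
2 | 14 | t | 2 | s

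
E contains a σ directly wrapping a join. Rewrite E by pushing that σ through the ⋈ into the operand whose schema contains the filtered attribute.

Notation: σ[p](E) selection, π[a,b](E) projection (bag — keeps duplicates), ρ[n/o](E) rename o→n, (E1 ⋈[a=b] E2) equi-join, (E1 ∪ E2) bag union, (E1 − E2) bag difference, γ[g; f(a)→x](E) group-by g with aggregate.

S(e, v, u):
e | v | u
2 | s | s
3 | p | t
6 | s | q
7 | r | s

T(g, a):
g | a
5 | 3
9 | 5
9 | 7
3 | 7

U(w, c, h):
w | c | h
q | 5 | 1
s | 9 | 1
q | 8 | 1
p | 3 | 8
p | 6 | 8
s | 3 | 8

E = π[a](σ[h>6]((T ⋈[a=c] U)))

σ filters on h, owned by the right side.
E' = π[a]((T ⋈[a=c] σ[h>6](U)))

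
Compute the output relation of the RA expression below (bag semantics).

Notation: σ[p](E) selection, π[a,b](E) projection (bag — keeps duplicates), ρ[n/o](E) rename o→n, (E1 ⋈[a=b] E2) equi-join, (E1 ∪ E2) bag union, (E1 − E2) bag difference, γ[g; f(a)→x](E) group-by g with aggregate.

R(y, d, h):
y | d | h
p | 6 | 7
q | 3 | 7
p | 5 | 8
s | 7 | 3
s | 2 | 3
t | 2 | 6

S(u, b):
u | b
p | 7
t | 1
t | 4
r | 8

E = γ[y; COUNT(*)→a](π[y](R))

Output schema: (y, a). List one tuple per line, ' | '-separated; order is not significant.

Per-node cardinality:
  R → 6
  π[y](R) → 6
  γ[y; COUNT(*)→a](π[y](R)) → 4

== RESULT ==
y | a
p | 2
q | 1
s | 2
t | 1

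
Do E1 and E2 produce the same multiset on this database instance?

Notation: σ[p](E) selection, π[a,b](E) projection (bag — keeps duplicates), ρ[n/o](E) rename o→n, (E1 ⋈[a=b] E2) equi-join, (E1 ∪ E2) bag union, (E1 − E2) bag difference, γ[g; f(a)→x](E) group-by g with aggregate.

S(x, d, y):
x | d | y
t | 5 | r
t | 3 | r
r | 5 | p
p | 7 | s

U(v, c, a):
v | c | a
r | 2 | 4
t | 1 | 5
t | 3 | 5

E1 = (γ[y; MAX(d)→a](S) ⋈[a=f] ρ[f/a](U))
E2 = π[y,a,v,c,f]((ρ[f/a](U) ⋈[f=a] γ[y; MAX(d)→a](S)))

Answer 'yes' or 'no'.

E1 per-node cardinality:
  S → 4
  γ[y; MAX(d)→a](S) → 3
  U → 3
  ρ[f/a](U) → 3
  (γ[y; MAX(d)→a](S) ⋈[a=f] ρ[f/a](U)) → 4
E2 per-node cardinality:
  U → 3
  ρ[f/a](U) → 3
  S → 4
  γ[y; MAX(d)→a](S) → 3
  (ρ[f/a](U) ⋈[f=a] γ[y; MAX(d)→a](S)) → 4
  π[y,a,v,c,f]((ρ[f/a](U) ⋈[f=a] γ[y; MAX(d)→a](S))) → 4

E1 and E2 produce the same multiset:
y | a | v | c | f
p | 5 | t | 1 | 5
p | 5 | t | 3 | 5
r | 5 | t | 1 | 5
r | 5 | t | 3 | 5

yes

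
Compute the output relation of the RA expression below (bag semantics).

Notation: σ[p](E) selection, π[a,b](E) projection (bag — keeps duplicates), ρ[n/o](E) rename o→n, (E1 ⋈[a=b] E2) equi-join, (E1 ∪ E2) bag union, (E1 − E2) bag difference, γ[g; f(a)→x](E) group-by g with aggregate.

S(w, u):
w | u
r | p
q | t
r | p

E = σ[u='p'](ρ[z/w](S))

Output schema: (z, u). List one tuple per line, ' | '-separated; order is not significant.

Stepwise |·|:
  S → 3
  ρ[z/w](S) → 3
  σ[u='p'](ρ[z/w](S)) → 2

== RESULT ==
z | u
r | p
r | p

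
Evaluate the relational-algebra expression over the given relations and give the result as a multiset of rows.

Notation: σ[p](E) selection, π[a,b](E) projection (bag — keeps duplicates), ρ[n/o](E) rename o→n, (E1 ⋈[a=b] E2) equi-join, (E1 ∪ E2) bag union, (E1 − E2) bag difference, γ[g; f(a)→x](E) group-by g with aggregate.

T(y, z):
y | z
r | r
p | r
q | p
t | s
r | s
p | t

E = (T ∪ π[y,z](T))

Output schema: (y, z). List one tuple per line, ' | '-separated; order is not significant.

Per-node cardinality:
  T → 6
  T → 6
  π[y,z](T) → 6
  (T ∪ π[y,z](T)) → 12

== RESULT ==
y | z
p | r
p | r
p | t
p | t
q | p
q | p
r | r
r | r
r | s
r | s
t | s
t | s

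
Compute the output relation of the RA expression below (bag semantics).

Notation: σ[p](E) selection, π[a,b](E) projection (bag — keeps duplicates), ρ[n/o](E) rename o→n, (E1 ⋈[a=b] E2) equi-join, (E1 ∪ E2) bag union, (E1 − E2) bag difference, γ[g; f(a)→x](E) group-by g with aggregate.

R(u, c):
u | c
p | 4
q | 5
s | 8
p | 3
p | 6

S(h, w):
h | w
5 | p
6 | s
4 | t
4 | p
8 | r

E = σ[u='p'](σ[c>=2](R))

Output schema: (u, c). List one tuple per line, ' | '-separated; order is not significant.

Subexpression sizes:
  R → 5
  σ[c>=2](R) → 5
  σ[u='p'](σ[c>=2](R)) → 3

== RESULT ==
u | c
p | 3
p | 4
p | 6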